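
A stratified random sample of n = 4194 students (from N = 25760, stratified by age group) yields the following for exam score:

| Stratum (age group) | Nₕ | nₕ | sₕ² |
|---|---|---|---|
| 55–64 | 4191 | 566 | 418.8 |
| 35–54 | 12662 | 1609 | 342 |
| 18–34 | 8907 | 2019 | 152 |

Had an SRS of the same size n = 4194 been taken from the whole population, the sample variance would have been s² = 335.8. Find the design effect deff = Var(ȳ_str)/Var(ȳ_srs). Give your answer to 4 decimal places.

1.0253

Var(ȳ_str) = Σ Wₕ²(1−fₕ)sₕ²/nₕ with Wₕ = Nₕ/25760:
  55–64: (4191/25760)²·(1−566/4191)·418.8/566 = 0.016940421
  35–54: (12662/25760)²·(1−1609/12662)·342/1609 = 0.044829183
  18–34: (8907/25760)²·(1−2019/8907)·152/2019 = 0.0069604953
  → Var(ȳ_str) = 0.068730099.
Var(ȳ_srs) = (1 − 4194/25760)·335.8/4194 = 0.067031048.
deff = 0.068730099 / 0.067031048 = 1.0253.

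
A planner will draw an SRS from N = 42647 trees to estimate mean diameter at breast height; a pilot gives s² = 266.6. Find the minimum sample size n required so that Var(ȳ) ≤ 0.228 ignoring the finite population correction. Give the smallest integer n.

1170

Without fpc, n₀ = s²/D = 266.6/0.228 = 1169.2982.
Rounding up, n = 1170.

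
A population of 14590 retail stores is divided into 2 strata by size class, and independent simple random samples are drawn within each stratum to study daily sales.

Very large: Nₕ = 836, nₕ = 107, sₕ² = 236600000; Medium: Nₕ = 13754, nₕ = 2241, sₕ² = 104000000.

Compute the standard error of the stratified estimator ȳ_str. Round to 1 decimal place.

202.1

Var(ȳ_str) = Σₕ Wₕ²(1 − fₕ)sₕ²/nₕ with Wₕ = Nₕ/N, N = 14590.
Very large: Wₕ = 0.05729952; term = 0.05729952²·(1 − 0.12799043)·236600000/107 = 6330.7357.
Medium: Wₕ = 0.94270048; term = 0.94270048²·(1 − 0.16293442)·104000000/2241 = 34522.197.
Sum = 40852.933.
SE = √(40852.933) = 202.1.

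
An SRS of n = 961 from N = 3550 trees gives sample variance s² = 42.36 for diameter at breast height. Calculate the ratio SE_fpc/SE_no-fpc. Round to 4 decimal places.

f = n/N = 961/3550 = 0.27070423.
SE_no-fpc = √(s²/n) = 0.20995019; SE_fpc = √((1−f)s²/n) = 0.17929498.
Ratio = √(1−f) = 0.85398816.

0.8540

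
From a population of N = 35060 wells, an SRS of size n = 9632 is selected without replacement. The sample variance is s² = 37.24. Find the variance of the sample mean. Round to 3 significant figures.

Under SRS without replacement, Var(ȳ) = (1 − f)·s²/n with f = n/N = 9632/35060 = 0.27472904.
Var(ȳ) = (1 − 0.27472904)·37.24/9632 = 0.72527096·0.0038662791 = 0.0028040999.

0.00280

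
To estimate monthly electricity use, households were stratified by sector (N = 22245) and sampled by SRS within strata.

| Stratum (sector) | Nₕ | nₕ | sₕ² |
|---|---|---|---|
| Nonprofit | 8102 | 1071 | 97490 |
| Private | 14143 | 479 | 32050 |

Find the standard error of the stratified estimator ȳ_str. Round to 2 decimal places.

Var(ȳ_str) = Σₕ Wₕ²(1 − fₕ)sₕ²/nₕ with Wₕ = Nₕ/N, N = 22245.
Nonprofit: Wₕ = 0.36421668; term = 0.36421668²·(1 − 0.13218958)·97490/1071 = 10.478886.
Private: Wₕ = 0.63578332; term = 0.63578332²·(1 − 0.03386834)·32050/479 = 26.130462.
Sum = 36.609348.
SE = √(36.609348) = 6.05.

6.05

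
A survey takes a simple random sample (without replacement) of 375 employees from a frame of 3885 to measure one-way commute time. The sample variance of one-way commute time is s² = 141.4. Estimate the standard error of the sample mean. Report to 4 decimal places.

0.5837

Under SRS without replacement, Var(ȳ) = (1 − f)·s²/n with f = n/N = 375/3885 = 0.09652510.
Var(ȳ) = (1 − 0.09652510)·141.4/375 = 0.90347490·0.37706667 = 0.34067027.
SE(ȳ) = √(0.34067027) = 0.5837.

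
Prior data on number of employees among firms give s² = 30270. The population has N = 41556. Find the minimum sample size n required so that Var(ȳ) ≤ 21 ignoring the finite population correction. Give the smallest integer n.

Without fpc, n₀ = s²/D = 30270/21 = 1441.4286.
Rounding up, n = 1442.

1442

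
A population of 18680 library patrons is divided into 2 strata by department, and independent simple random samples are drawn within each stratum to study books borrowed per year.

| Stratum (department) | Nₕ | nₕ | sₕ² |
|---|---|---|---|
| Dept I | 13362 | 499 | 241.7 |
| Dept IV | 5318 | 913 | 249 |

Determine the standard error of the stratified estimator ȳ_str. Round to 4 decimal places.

0.5068

Var(ȳ_str) = Σₕ Wₕ²(1 − fₕ)sₕ²/nₕ with Wₕ = Nₕ/N, N = 18680.
Dept I: Wₕ = 0.71531049; term = 0.71531049²·(1 − 0.03734471)·241.7/499 = 0.23858113.
Dept IV: Wₕ = 0.28468951; term = 0.28468951²·(1 − 0.17168108)·249/913 = 0.018309187.
Sum = 0.25689032.
SE = √(0.25689032) = 0.5068.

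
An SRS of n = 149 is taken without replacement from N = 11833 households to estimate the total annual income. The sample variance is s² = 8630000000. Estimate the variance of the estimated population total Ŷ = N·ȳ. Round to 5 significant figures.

8.0078 × 10^15

Var(Ŷ) = N²·Var(ȳ) = N²·(1 − n/N)·s²/n.
f = 149/11833 = 0.01259190; Var(ȳ) = 0.98740810·8630000000/149 = 5.7190147 × 10^7.
Var(Ŷ) = 11833² · (5.7190147 × 10^7) = 8.007758 × 10^15.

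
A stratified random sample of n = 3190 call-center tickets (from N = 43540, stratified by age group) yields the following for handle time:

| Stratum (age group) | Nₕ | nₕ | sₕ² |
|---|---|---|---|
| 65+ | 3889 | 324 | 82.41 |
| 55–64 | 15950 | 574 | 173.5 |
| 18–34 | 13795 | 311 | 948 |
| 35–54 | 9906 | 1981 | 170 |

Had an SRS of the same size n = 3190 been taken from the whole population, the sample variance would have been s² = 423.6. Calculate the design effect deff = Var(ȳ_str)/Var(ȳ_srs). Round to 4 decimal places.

Var(ȳ_str) = Σ Wₕ²(1−fₕ)sₕ²/nₕ with Wₕ = Nₕ/43540:
  65+: (3889/43540)²·(1−324/3889)·82.41/324 = 0.0018601824
  55–64: (15950/43540)²·(1−574/15950)·173.5/574 = 0.039103425
  18–34: (13795/43540)²·(1−311/13795)·948/311 = 0.29909665
  35–54: (9906/43540)²·(1−1981/9906)·170/1981 = 0.0035537362
  → Var(ȳ_str) = 0.34361399.
Var(ȳ_srs) = (1 − 3190/43540)·423.6/3190 = 0.12306098.
deff = 0.34361399 / 0.12306098 = 2.7922.

2.7922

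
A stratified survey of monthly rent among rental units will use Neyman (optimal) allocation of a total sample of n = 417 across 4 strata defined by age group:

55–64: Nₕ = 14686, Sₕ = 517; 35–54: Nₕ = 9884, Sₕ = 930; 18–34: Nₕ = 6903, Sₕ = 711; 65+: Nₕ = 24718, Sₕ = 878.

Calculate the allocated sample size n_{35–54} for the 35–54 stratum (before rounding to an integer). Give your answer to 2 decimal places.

Neyman allocation: nₕ = n·NₕSₕ / Σⱼ NⱼSⱼ.
Σ NⱼSⱼ = 14686·517 + 9884·930 + 6903·711 + 24718·878 = 4.3395219 × 10^7.
n_{35–54} = 417·9884·930 / (4.3395219 × 10^7) = 88.33.

88.33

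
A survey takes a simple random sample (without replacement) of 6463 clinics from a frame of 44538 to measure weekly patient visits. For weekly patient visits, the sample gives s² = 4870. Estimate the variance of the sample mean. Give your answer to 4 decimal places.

0.6442

Under SRS without replacement, Var(ȳ) = (1 − f)·s²/n with f = n/N = 6463/44538 = 0.14511204.
Var(ȳ) = (1 − 0.14511204)·4870/6463 = 0.85488796·0.75352004 = 0.64417521.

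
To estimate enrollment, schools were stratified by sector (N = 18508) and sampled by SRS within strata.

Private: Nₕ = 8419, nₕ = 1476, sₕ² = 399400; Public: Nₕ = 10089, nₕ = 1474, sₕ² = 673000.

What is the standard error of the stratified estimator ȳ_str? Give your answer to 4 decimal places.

12.7290

Var(ȳ_str) = Σₕ Wₕ²(1 − fₕ)sₕ²/nₕ with Wₕ = Nₕ/N, N = 18508.
Private: Wₕ = 0.45488437; term = 0.45488437²·(1 − 0.17531773)·399400/1476 = 46.175371.
Public: Wₕ = 0.54511563; term = 0.54511563²·(1 − 0.14609971)·673000/1474 = 115.85159.
Sum = 162.02696.
SE = √(162.02696) = 12.7290.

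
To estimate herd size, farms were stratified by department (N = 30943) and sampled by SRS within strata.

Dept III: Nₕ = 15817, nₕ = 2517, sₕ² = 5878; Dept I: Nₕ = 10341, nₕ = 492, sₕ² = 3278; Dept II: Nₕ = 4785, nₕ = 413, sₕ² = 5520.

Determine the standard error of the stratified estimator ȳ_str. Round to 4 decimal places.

Var(ȳ_str) = Σₕ Wₕ²(1 − fₕ)sₕ²/nₕ with Wₕ = Nₕ/N, N = 30943.
Dept III: Wₕ = 0.51116569; term = 0.51116569²·(1 − 0.15913258)·5878/2517 = 0.51309441.
Dept I: Wₕ = 0.33419513; term = 0.33419513²·(1 − 0.04757760)·3278/492 = 0.70871837.
Dept II: Wₕ = 0.15463918; term = 0.15463918²·(1 − 0.08631139)·5520/413 = 0.29202921.
Sum = 1.513842.
SE = √(1.513842) = 1.2304.

1.2304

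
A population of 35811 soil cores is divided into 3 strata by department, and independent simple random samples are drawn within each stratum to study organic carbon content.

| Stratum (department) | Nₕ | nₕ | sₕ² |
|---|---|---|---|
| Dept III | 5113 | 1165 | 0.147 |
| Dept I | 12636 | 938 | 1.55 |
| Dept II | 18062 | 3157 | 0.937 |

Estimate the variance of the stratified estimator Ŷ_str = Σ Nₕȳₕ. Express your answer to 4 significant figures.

326700

Var(Ŷ_str) = Σₕ Nₕ²(1 − fₕ)sₕ²/nₕ.
Dept III: 5113²·(1 − 1165/5113)·0.147/1165 = 2547.0903.
Dept I: 12636²·(1 − 938/12636)·1.55/938 = 244258.73.
Dept II: 18062²·(1 − 3157/18062)·0.937/3157 = 79902.953.
Sum = 326708.77.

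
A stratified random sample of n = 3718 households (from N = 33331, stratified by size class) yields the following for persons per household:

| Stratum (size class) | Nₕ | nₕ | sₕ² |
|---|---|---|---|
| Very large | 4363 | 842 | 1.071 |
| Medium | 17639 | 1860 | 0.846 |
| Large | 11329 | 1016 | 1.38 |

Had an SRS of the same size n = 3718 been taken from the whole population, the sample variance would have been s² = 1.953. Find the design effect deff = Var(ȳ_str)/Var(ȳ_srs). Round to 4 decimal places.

0.5879

Var(ȳ_str) = Σ Wₕ²(1−fₕ)sₕ²/nₕ with Wₕ = Nₕ/33331:
  Very large: (4363/33331)²·(1−842/4363)·1.071/842 = 1.7588627 × 10^-5
  Medium: (17639/33331)²·(1−1860/17639)·0.846/1860 = 1.1394996 × 10^-4
  Large: (11329/33331)²·(1−1016/11329)·1.38/1016 = 1.4284508 × 10^-4
  → Var(ȳ_str) = 2.7438367 × 10^-4.
Var(ȳ_srs) = (1 − 3718/33331)·1.953/3718 = 4.6668831 × 10^-4.
deff = (2.7438367 × 10^-4) / (4.6668831 × 10^-4) = 0.5879.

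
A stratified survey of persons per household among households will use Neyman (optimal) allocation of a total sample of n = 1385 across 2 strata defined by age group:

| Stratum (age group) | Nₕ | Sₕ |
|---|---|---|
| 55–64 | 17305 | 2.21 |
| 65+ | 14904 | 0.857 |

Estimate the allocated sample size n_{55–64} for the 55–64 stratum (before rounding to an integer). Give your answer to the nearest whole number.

1038

Neyman allocation: nₕ = n·NₕSₕ / Σⱼ NⱼSⱼ.
Σ NⱼSⱼ = 17305·2.21 + 14904·0.857 = 51016.778.
n_{55–64} = 1385·17305·2.21 / 51016.778 = 1038.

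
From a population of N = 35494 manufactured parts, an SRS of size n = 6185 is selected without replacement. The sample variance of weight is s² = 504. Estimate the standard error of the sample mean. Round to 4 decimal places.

0.2594

Under SRS without replacement, Var(ȳ) = (1 − f)·s²/n with f = n/N = 6185/35494 = 0.17425480.
Var(ȳ) = (1 − 0.17425480)·504/6185 = 0.82574520·0.08148747 = 0.067287887.
SE(ȳ) = √(0.067287887) = 0.2594.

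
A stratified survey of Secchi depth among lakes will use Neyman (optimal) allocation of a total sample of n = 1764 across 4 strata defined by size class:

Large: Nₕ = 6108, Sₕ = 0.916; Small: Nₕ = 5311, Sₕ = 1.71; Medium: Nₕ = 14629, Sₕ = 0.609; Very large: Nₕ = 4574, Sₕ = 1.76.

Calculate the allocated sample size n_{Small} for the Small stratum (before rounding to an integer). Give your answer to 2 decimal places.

506.39

Neyman allocation: nₕ = n·NₕSₕ / Σⱼ NⱼSⱼ.
Σ NⱼSⱼ = 6108·0.916 + 5311·1.71 + 14629·0.609 + 4574·1.76 = 31636.039.
n_{Small} = 1764·5311·1.71 / 31636.039 = 506.39.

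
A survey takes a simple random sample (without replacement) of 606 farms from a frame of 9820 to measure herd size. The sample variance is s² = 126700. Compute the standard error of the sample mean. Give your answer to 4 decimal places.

14.0062

Under SRS without replacement, Var(ȳ) = (1 − f)·s²/n with f = n/N = 606/9820 = 0.06171079.
Var(ȳ) = (1 − 0.06171079)·126700/606 = 0.93828921·209.07591 = 196.17367.
SE(ȳ) = √(196.17367) = 14.0062.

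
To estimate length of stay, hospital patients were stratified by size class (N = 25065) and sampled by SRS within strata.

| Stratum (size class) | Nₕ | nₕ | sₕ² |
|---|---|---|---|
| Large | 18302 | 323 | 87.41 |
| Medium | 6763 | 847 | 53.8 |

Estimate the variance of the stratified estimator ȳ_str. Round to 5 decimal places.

0.14578

Var(ȳ_str) = Σₕ Wₕ²(1 − fₕ)sₕ²/nₕ with Wₕ = Nₕ/N, N = 25065.
Large: Wₕ = 0.73018153; term = 0.73018153²·(1 − 0.01764834)·87.41/323 = 0.14173831.
Medium: Wₕ = 0.26981847; term = 0.26981847²·(1 − 0.12524028)·53.8/847 = 0.0040451162.
Sum = 0.14578343.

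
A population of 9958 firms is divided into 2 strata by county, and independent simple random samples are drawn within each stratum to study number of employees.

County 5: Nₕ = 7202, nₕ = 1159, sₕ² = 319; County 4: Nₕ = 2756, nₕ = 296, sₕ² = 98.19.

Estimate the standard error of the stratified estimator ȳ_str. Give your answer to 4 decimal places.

0.3788

Var(ȳ_str) = Σₕ Wₕ²(1 − fₕ)sₕ²/nₕ with Wₕ = Nₕ/N, N = 9958.
County 5: Wₕ = 0.72323760; term = 0.72323760²·(1 − 0.16092752)·319/1159 = 0.1208005.
County 4: Wₕ = 0.27676240; term = 0.27676240²·(1 − 0.10740203)·98.19/296 = 0.022680134.
Sum = 0.14348063.
SE = √(0.14348063) = 0.3788.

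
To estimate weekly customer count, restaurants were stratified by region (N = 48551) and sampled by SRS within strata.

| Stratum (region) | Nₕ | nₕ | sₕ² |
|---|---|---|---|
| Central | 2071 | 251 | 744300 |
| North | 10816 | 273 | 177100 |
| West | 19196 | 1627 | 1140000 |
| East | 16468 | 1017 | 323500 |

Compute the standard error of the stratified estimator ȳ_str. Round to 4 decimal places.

13.0656

Var(ȳ_str) = Σₕ Wₕ²(1 − fₕ)sₕ²/nₕ with Wₕ = Nₕ/N, N = 48551.
Central: Wₕ = 0.04265618; term = 0.04265618²·(1 − 0.12119749)·744300/251 = 4.7416493.
North: Wₕ = 0.22277605; term = 0.22277605²·(1 − 0.02524038)·177100/273 = 31.38271.
West: Wₕ = 0.39537806; term = 0.39537806²·(1 − 0.08475724)·1140000/1627 = 100.24869.
East: Wₕ = 0.33918972; term = 0.33918972²·(1 − 0.06175613)·323500/1017 = 34.336373.
Sum = 170.70942.
SE = √(170.70942) = 13.0656.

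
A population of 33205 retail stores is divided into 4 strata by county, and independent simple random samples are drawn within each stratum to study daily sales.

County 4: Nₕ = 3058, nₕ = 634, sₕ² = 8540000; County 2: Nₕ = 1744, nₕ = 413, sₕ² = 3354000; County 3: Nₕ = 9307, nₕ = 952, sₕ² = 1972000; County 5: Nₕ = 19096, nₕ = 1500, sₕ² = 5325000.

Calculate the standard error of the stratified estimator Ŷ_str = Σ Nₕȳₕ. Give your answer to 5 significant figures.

Var(Ŷ_str) = Σₕ Nₕ²(1 − fₕ)sₕ²/nₕ.
County 4: 3058²·(1 − 634/3058)·8540000/634 = 9.9847848 × 10^10.
County 2: 1744²·(1 − 413/1744)·3354000/413 = 1.8851137 × 10^10.
County 3: 9307²·(1 − 952/9307)·1972000/952 = 1.6107425 × 10^11.
County 5: 19096²·(1 − 1500/19096)·5325000/1500 = 1.1928469 × 10^12.
Sum = 1.4726201 × 10^12.
SE = √(1.4726201 × 10^12) = 1.2135 × 10^6.

1.2135 × 10^6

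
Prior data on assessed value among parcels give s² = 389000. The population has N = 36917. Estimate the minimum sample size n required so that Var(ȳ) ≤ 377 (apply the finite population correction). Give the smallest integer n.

1004

Without fpc, n₀ = s²/D = 389000/377 = 1031.8302.
With fpc, (1 − n/N)·s²/n ≤ D requires n ≥ n₀/(1 + n₀/N) = 1031.8302/(1 + 1031.8302/36917) = 1003.7747.
Rounding up, n = 1004.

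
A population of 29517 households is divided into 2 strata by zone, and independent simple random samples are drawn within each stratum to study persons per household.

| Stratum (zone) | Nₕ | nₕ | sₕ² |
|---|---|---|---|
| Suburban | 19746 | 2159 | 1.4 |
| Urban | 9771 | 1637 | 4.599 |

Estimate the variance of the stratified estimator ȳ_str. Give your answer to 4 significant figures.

5.147 × 10^-4

Var(ȳ_str) = Σₕ Wₕ²(1 − fₕ)sₕ²/nₕ with Wₕ = Nₕ/N, N = 29517.
Suburban: Wₕ = 0.66897042; term = 0.66897042²·(1 − 0.10933860)·1.4/2159 = 2.5846507 × 10^-4.
Urban: Wₕ = 0.33102958; term = 0.33102958²·(1 − 0.16753659)·4.599/1637 = 2.5627927 × 10^-4.
Sum = 5.1474434 × 10^-4.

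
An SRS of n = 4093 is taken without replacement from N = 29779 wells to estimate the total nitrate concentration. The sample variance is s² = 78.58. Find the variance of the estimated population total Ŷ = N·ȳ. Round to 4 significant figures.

Var(Ŷ) = N²·Var(ȳ) = N²·(1 − n/N)·s²/n.
f = 4093/29779 = 0.13744585; Var(ȳ) = 0.86255415·78.58/4093 = 0.01655986.
Var(Ŷ) = 29779² · 0.01655986 = 1.4685099 × 10^7.

1.469 × 10^7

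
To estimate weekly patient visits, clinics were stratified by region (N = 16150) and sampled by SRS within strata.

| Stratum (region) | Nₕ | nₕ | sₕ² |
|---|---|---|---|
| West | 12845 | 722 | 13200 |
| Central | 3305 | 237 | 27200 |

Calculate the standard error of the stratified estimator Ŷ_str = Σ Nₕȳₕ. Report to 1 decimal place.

63329.9

Var(Ŷ_str) = Σₕ Nₕ²(1 − fₕ)sₕ²/nₕ.
West: 12845²·(1 − 722/12845)·13200/722 = 2.8469573 × 10^9.
Central: 3305²·(1 − 237/3305)·27200/237 = 1.163717 × 10^9.
Sum = 4.0106743 × 10^9.
SE = √(4.0106743 × 10^9) = 63329.9.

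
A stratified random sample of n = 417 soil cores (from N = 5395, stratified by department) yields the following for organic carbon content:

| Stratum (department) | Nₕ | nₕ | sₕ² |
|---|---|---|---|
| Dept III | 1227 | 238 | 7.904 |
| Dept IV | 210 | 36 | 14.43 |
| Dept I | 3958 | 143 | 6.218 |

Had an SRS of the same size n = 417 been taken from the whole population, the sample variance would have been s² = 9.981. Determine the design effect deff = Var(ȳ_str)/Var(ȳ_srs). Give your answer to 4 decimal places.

1.1069

Var(ȳ_str) = Σ Wₕ²(1−fₕ)sₕ²/nₕ with Wₕ = Nₕ/5395:
  Dept III: (1227/5395)²·(1−238/1227)·7.904/238 = 0.0013846115
  Dept IV: (210/5395)²·(1−36/210)·14.43/36 = 5.0321025 × 10^-4
  Dept I: (3958/5395)²·(1−143/3958)·6.218/143 = 0.022558079
  → Var(ȳ_str) = 0.024445901.
Var(ȳ_srs) = (1 − 417/5395)·9.981/417 = 0.022085205.
deff = 0.024445901 / 0.022085205 = 1.1069.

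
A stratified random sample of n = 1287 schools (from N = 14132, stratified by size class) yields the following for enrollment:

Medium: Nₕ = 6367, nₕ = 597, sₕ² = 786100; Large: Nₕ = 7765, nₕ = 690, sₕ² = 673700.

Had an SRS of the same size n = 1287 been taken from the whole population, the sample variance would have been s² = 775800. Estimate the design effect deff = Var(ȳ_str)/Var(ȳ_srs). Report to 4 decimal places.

0.9323

Var(ȳ_str) = Σ Wₕ²(1−fₕ)sₕ²/nₕ with Wₕ = Nₕ/14132:
  Medium: (6367/14132)²·(1−597/6367)·786100/597 = 242.21825
  Large: (7765/14132)²·(1−690/7765)·673700/690 = 268.58274
  → Var(ȳ_str) = 510.80099.
Var(ȳ_srs) = (1 − 1287/14132)·775800/1287 = 547.90051.
deff = 510.80099 / 547.90051 = 0.9323.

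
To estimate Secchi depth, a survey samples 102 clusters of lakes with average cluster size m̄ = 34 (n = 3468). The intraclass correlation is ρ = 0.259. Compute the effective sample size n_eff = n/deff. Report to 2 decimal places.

deff = 1 + (34 − 1)·0.259 = 1 + 8.547 = 9.547.
n_eff = 3468 / 9.547 = 363.26.

363.26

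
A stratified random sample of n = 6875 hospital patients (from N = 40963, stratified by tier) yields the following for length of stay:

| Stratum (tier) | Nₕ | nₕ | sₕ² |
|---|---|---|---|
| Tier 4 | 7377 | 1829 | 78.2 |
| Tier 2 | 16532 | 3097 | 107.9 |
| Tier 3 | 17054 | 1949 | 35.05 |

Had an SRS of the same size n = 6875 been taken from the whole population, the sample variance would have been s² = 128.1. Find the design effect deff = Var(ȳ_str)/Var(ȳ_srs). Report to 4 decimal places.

Var(ȳ_str) = Σ Wₕ²(1−fₕ)sₕ²/nₕ with Wₕ = Nₕ/40963:
  Tier 4: (7377/40963)²·(1−1829/7377)·78.2/1829 = 0.0010428594
  Tier 2: (16532/40963)²·(1−3097/16532)·107.9/3097 = 0.0046116867
  Tier 3: (17054/40963)²·(1−1949/17054)·35.05/1949 = 0.00276083
  → Var(ȳ_str) = 0.0084153761.
Var(ȳ_srs) = (1 − 6875/40963)·128.1/6875 = 0.015505515.
deff = 0.0084153761 / 0.015505515 = 0.5427.

0.5427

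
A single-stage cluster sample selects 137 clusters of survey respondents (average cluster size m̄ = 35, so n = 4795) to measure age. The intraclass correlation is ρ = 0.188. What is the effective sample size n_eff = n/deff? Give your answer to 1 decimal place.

648.7

deff = 1 + (35 − 1)·0.188 = 1 + 6.392 = 7.392.
n_eff = 4795 / 7.392 = 648.7.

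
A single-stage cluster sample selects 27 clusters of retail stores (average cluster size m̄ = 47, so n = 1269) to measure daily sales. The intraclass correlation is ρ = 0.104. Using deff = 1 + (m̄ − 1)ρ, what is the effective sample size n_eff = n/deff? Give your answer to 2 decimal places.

219.40

deff = 1 + (47 − 1)·0.104 = 1 + 4.784 = 5.784.
n_eff = 1269 / 5.784 = 219.40.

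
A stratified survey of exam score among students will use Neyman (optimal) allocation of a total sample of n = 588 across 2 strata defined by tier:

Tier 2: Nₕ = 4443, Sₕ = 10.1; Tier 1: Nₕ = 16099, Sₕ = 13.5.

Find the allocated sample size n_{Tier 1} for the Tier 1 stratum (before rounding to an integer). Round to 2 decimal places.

487.37

Neyman allocation: nₕ = n·NₕSₕ / Σⱼ NⱼSⱼ.
Σ NⱼSⱼ = 4443·10.1 + 16099·13.5 = 262210.8.
n_{Tier 1} = 588·16099·13.5 / 262210.8 = 487.37.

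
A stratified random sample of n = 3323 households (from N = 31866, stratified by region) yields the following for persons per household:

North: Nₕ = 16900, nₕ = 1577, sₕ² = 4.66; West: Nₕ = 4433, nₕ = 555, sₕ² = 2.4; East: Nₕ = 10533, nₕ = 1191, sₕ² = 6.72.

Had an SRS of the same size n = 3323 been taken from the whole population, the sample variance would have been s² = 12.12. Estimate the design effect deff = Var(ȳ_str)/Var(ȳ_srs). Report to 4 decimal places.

0.4204

Var(ȳ_str) = Σ Wₕ²(1−fₕ)sₕ²/nₕ with Wₕ = Nₕ/31866:
  North: (16900/31866)²·(1−1577/16900)·4.66/1577 = 7.5358045 × 10^-4
  West: (4433/31866)²·(1−555/4433)·2.4/555 = 7.3209711 × 10^-5
  East: (10533/31866)²·(1−1191/10533)·6.72/1191 = 5.46757 × 10^-4
  → Var(ȳ_str) = 0.0013735472.
Var(ȳ_srs) = (1 − 3323/31866)·12.12/3323 = 0.003266964.
deff = 0.0013735472 / 0.003266964 = 0.4204.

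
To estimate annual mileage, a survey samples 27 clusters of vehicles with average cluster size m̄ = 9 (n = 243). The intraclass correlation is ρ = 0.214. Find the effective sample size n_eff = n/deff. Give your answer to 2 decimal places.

89.60

deff = 1 + (9 − 1)·0.214 = 1 + 1.712 = 2.712.
n_eff = 243 / 2.712 = 89.60.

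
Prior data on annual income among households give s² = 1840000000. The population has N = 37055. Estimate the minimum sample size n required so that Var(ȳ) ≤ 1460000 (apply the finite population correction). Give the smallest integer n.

1219

Without fpc, n₀ = s²/D = 1840000000/1460000 = 1260.2740.
With fpc, (1 − n/N)·s²/n ≤ D requires n ≥ n₀/(1 + n₀/N) = 1260.2740/(1 + 1260.2740/37055) = 1218.8208.
Rounding up, n = 1219.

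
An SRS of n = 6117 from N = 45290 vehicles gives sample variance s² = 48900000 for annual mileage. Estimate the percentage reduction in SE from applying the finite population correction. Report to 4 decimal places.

f = n/N = 6117/45290 = 0.13506293.
SE_no-fpc = √(s²/n) = 89.409814; SE_fpc = √((1−f)s²/n) = 83.152909.
Ratio = √(1−f) = 0.93001993. Reduction = 100·(1 − 0.93001993) = 6.9980%.

6.9980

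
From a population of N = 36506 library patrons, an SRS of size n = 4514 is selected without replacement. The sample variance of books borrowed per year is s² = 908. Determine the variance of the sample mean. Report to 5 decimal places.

Under SRS without replacement, Var(ȳ) = (1 − f)·s²/n with f = n/N = 4514/36506 = 0.12365091.
Var(ȳ) = (1 − 0.12365091)·908/4514 = 0.87634909·0.20115197 = 0.17627935.

0.17628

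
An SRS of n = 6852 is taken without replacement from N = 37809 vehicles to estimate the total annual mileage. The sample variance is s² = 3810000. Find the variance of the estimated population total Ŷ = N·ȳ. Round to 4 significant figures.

6.508 × 10^11

Var(Ŷ) = N²·Var(ȳ) = N²·(1 − n/N)·s²/n.
f = 6852/37809 = 0.18122669; Var(ȳ) = 0.81877331·3810000/6852 = 455.27237.
Var(Ŷ) = 37809² · 455.27237 = 6.5082118 × 10^11.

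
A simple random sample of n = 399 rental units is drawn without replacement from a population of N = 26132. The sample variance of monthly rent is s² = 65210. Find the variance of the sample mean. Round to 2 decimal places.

Under SRS without replacement, Var(ȳ) = (1 − f)·s²/n with f = n/N = 399/26132 = 0.01526864.
Var(ȳ) = (1 − 0.01526864)·65210/399 = 0.98473136·163.43358 = 160.93818.

160.94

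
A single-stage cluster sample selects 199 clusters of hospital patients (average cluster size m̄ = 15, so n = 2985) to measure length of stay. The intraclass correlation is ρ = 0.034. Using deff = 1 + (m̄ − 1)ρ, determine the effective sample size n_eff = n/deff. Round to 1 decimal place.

deff = 1 + (15 − 1)·0.034 = 1 + 0.476 = 1.476.
n_eff = 2985 / 1.476 = 2022.4.

2022.4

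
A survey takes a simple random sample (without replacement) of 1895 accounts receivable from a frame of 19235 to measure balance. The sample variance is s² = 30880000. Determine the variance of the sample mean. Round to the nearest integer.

Under SRS without replacement, Var(ȳ) = (1 − f)·s²/n with f = n/N = 1895/19235 = 0.09851833.
Var(ȳ) = (1 − 0.09851833)·30880000/1895 = 0.90148167·16295.515 = 14690.108.

14690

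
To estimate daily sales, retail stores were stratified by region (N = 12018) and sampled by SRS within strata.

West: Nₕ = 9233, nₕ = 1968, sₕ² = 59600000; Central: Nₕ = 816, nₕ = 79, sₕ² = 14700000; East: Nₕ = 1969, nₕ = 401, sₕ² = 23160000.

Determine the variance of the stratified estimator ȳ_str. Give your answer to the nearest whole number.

Var(ȳ_str) = Σₕ Wₕ²(1 − fₕ)sₕ²/nₕ with Wₕ = Nₕ/N, N = 12018.
West: Wₕ = 0.76826427; term = 0.76826427²·(1 − 0.21314849)·59600000/1968 = 14064.854.
Central: Wₕ = 0.06789815; term = 0.06789815²·(1 − 0.09681373)·14700000/79 = 774.78908.
East: Wₕ = 0.16383758; term = 0.16383758²·(1 − 0.20365668)·23160000/401 = 1234.5866.
Sum = 16074.23.

16074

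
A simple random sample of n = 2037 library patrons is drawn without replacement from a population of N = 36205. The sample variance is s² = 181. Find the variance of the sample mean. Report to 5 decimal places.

Under SRS without replacement, Var(ȳ) = (1 − f)·s²/n with f = n/N = 2037/36205 = 0.05626295.
Var(ȳ) = (1 − 0.05626295)·181/2037 = 0.94373705·0.088856161 = 0.083856852.

0.08386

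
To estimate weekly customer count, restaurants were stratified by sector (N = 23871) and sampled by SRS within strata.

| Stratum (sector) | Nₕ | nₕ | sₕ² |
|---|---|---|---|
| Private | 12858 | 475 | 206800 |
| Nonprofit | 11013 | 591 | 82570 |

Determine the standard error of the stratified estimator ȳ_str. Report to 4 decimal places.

Var(ȳ_str) = Σₕ Wₕ²(1 − fₕ)sₕ²/nₕ with Wₕ = Nₕ/N, N = 23871.
Private: Wₕ = 0.53864522; term = 0.53864522²·(1 − 0.03694198)·206800/475 = 121.65081.
Nonprofit: Wₕ = 0.46135478; term = 0.46135478²·(1 − 0.05366385)·82570/591 = 28.141697.
Sum = 149.79251.
SE = √(149.79251) = 12.2390.

12.2390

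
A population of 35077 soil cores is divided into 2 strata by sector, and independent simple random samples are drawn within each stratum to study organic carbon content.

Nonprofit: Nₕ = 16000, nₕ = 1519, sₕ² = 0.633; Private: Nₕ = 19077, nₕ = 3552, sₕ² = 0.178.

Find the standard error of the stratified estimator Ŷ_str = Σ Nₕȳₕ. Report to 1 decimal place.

333.8

Var(Ŷ_str) = Σₕ Nₕ²(1 − fₕ)sₕ²/nₕ.
Nonprofit: 16000²·(1 − 1519/16000)·0.633/1519 = 96552.711.
Private: 19077²·(1 − 3552/19077)·0.178/3552 = 14841.874.
Sum = 111394.59.
SE = √(111394.59) = 333.8.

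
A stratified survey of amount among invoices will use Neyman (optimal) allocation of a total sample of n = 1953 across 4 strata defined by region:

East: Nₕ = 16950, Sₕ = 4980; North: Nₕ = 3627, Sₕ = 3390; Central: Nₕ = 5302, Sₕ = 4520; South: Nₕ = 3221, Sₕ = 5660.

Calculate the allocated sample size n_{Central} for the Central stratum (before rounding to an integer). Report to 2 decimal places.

336.95

Neyman allocation: nₕ = n·NₕSₕ / Σⱼ NⱼSⱼ.
Σ NⱼSⱼ = 16950·4980 + 3627·3390 + 5302·4520 + 3221·5660 = 1.3890243 × 10^8.
n_{Central} = 1953·5302·4520 / (1.3890243 × 10^8) = 336.95.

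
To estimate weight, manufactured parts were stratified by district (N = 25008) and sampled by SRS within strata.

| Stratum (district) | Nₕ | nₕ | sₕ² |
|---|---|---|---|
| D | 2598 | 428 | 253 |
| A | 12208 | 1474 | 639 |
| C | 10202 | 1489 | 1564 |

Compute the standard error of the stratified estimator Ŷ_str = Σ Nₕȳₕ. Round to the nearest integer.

Var(Ŷ_str) = Σₕ Nₕ²(1 − fₕ)sₕ²/nₕ.
D: 2598²·(1 − 428/2598)·253/428 = 3.332542 × 10^6.
A: 12208²·(1 − 1474/12208)·639/1474 = 5.6807998 × 10^7.
C: 10202²·(1 − 1489/10202)·1564/1489 = 9.3367361 × 10^7.
Sum = 1.535079 × 10^8.
SE = √(1.535079 × 10^8) = 12390.

12390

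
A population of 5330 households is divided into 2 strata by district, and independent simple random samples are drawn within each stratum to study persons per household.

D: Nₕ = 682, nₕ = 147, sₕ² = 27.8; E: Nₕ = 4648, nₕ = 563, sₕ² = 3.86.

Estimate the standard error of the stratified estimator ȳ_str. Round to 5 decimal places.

0.08373

Var(ȳ_str) = Σₕ Wₕ²(1 − fₕ)sₕ²/nₕ with Wₕ = Nₕ/N, N = 5330.
D: Wₕ = 0.12795497; term = 0.12795497²·(1 − 0.21554252)·27.8/147 = 0.0024289088.
E: Wₕ = 0.87204503; term = 0.87204503²·(1 − 0.12112737)·3.86/563 = 0.0045822911.
Sum = 0.0070111999.
SE = √(0.0070111999) = 0.08373.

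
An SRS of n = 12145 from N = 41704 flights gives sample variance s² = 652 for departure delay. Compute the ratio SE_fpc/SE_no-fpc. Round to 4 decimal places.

0.8419

f = n/N = 12145/41704 = 0.29121907.
SE_no-fpc = √(s²/n) = 0.23169947; SE_fpc = √((1−f)s²/n) = 0.19506576.
Ratio = √(1−f) = 0.84189128.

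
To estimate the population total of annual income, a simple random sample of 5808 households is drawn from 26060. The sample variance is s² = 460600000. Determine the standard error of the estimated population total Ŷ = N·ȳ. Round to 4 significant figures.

6.469 × 10^6

Var(Ŷ) = N²·Var(ȳ) = N²·(1 − n/N)·s²/n.
f = 5808/26060 = 0.22287030; Var(ȳ) = 0.77712970·460600000/5808 = 61629.811.
Var(Ŷ) = 26060² · 61629.811 = 4.1854259 × 10^13.
SE(Ŷ) = √(4.1854259 × 10^13) = 6.469 × 10^6.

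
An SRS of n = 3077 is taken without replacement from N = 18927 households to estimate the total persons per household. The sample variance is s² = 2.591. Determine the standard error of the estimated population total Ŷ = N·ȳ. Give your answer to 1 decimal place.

Var(Ŷ) = N²·Var(ȳ) = N²·(1 − n/N)·s²/n.
f = 3077/18927 = 0.16257199; Var(ȳ) = 0.83742801·2.591/3077 = 7.0515956 × 10^-4.
Var(Ŷ) = 18927² · (7.0515956 × 10^-4) = 252610.25.
SE(Ŷ) = √(252610.25) = 502.6.

502.6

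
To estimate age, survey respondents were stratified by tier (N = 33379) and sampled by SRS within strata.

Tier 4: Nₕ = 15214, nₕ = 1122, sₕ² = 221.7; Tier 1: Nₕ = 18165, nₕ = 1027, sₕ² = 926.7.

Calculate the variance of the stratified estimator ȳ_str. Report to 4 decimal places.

0.2901

Var(ȳ_str) = Σₕ Wₕ²(1 − fₕ)sₕ²/nₕ with Wₕ = Nₕ/N, N = 33379.
Tier 4: Wₕ = 0.45579556; term = 0.45579556²·(1 − 0.07374786)·221.7/1122 = 0.038022638.
Tier 1: Wₕ = 0.54420444; term = 0.54420444²·(1 − 0.05653730)·926.7/1027 = 0.25212599.
Sum = 0.29014863.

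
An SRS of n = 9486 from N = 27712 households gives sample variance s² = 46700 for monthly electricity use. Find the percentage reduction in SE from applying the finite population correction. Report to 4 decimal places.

18.9017

f = n/N = 9486/27712 = 0.34230658.
SE_no-fpc = √(s²/n) = 2.2187935; SE_fpc = √((1−f)s²/n) = 1.7994038.
Ratio = √(1−f) = 0.81098299. Reduction = 100·(1 − 0.81098299) = 18.9017%.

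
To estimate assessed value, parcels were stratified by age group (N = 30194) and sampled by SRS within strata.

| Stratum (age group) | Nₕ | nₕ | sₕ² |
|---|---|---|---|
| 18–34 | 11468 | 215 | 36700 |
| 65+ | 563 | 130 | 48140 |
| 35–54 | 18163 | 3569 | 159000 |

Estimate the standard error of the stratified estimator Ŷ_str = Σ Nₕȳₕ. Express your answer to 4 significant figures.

184200

Var(Ŷ_str) = Σₕ Nₕ²(1 − fₕ)sₕ²/nₕ.
18–34: 11468²·(1 − 215/11468)·36700/215 = 2.2028433 × 10^10.
65+: 563²·(1 − 130/563)·48140/130 = 9.0273239 × 10^7.
35–54: 18163²·(1 − 3569/18163)·159000/3569 = 1.1808983 × 10^10.
Sum = 3.3927689 × 10^10.
SE = √(3.3927689 × 10^10) = 184200.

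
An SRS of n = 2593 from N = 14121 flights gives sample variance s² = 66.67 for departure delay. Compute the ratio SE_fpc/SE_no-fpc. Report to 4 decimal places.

f = n/N = 2593/14121 = 0.18362722.
SE_no-fpc = √(s²/n) = 0.16034816; SE_fpc = √((1−f)s²/n) = 0.14487993.
Ratio = √(1−f) = 0.90353350.

0.9035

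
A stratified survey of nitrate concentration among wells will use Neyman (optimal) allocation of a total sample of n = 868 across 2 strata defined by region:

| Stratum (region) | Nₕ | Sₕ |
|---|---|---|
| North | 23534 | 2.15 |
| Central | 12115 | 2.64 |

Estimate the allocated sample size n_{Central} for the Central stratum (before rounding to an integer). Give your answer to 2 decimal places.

336.17

Neyman allocation: nₕ = n·NₕSₕ / Σⱼ NⱼSⱼ.
Σ NⱼSⱼ = 23534·2.15 + 12115·2.64 = 82581.7.
n_{Central} = 868·12115·2.64 / 82581.7 = 336.17.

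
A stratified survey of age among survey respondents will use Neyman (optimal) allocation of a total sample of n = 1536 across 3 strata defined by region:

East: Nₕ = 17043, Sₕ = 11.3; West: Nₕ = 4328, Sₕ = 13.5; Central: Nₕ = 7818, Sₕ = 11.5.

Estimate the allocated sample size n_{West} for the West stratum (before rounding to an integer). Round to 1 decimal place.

Neyman allocation: nₕ = n·NₕSₕ / Σⱼ NⱼSⱼ.
Σ NⱼSⱼ = 17043·11.3 + 4328·13.5 + 7818·11.5 = 340920.9.
n_{West} = 1536·4328·13.5 / 340920.9 = 263.2.

263.2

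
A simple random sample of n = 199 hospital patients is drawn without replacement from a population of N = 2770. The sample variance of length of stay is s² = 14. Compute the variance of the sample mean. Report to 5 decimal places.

Under SRS without replacement, Var(ȳ) = (1 − f)·s²/n with f = n/N = 199/2770 = 0.07184116.
Var(ȳ) = (1 − 0.07184116)·14/199 = 0.92815884·0.070351759 = 0.065297607.

0.06530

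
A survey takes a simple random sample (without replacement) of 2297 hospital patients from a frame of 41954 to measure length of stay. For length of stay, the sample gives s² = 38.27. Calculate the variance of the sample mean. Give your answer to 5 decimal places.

0.01575

Under SRS without replacement, Var(ȳ) = (1 − f)·s²/n with f = n/N = 2297/41954 = 0.05475044.
Var(ȳ) = (1 − 0.05475044)·38.27/2297 = 0.94524956·0.016660862 = 0.015748672.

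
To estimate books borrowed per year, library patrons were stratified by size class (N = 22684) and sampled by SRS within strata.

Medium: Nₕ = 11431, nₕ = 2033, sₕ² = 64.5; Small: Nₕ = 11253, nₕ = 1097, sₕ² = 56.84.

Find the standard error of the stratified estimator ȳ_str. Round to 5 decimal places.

0.13465

Var(ȳ_str) = Σₕ Wₕ²(1 − fₕ)sₕ²/nₕ with Wₕ = Nₕ/N, N = 22684.
Medium: Wₕ = 0.50392347; term = 0.50392347²·(1 − 0.17784971)·64.5/2033 = 0.0066237316.
Small: Wₕ = 0.49607653; term = 0.49607653²·(1 − 0.09748512)·56.84/1097 = 0.011507982.
Sum = 0.018131714.
SE = √(0.018131714) = 0.13465.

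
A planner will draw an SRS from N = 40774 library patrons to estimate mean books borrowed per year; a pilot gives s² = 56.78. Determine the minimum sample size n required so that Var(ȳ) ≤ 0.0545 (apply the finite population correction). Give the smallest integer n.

Without fpc, n₀ = s²/D = 56.78/0.0545 = 1041.8349.
With fpc, (1 − n/N)·s²/n ≤ D requires n ≥ n₀/(1 + n₀/N) = 1041.8349/(1 + 1041.8349/40774) = 1015.8777.
Rounding up, n = 1016.

1016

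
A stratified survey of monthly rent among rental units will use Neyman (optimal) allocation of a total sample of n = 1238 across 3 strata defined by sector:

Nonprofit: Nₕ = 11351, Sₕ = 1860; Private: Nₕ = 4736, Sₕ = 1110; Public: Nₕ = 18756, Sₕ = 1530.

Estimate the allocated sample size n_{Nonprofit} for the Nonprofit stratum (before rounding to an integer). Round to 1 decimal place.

474.7

Neyman allocation: nₕ = n·NₕSₕ / Σⱼ NⱼSⱼ.
Σ NⱼSⱼ = 11351·1860 + 4736·1110 + 18756·1530 = 5.50665 × 10^7.
n_{Nonprofit} = 1238·11351·1860 / (5.50665 × 10^7) = 474.7.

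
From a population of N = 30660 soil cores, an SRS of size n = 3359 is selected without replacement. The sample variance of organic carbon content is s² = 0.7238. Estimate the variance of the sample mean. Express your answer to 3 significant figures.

Under SRS without replacement, Var(ȳ) = (1 − f)·s²/n with f = n/N = 3359/30660 = 0.10955643.
Var(ȳ) = (1 − 0.10955643)·0.7238/3359 = 0.89044357·2.154808 × 10^-4 = 1.9187349 × 10^-4.

1.92 × 10^-4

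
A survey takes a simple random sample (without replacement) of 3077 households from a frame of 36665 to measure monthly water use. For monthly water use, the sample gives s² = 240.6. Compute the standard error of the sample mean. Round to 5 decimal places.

0.26764

Under SRS without replacement, Var(ȳ) = (1 − f)·s²/n with f = n/N = 3077/36665 = 0.08392200.
Var(ȳ) = (1 − 0.08392200)·240.6/3077 = 0.91607800·0.078193045 = 0.071630929.
SE(ȳ) = √(0.071630929) = 0.26764.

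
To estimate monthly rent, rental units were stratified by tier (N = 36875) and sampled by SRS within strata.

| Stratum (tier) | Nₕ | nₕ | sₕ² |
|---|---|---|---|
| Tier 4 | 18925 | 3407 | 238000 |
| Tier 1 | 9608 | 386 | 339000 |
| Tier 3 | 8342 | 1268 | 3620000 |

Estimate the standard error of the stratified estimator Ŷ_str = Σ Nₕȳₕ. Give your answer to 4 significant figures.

Var(Ŷ_str) = Σₕ Nₕ²(1 − fₕ)sₕ²/nₕ.
Tier 4: 18925²·(1 − 3407/18925)·238000/3407 = 2.0515233 × 10^10.
Tier 1: 9608²·(1 − 386/9608)·339000/386 = 7.7816287 × 10^10.
Tier 3: 8342²·(1 − 1268/8342)·3620000/1268 = 1.6847077 × 10^11.
Sum = 2.6680229 × 10^11.
SE = √(2.6680229 × 10^11) = 516500.

516500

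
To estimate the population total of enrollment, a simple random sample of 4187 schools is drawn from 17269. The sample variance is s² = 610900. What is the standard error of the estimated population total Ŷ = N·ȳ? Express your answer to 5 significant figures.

181550

Var(Ŷ) = N²·Var(ȳ) = N²·(1 − n/N)·s²/n.
f = 4187/17269 = 0.24245758; Var(ȳ) = 0.75754242·610900/4187 = 110.52846.
Var(Ŷ) = 17269² · 110.52846 = 3.2961616 × 10^10.
SE(Ŷ) = √(3.2961616 × 10^10) = 181550.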